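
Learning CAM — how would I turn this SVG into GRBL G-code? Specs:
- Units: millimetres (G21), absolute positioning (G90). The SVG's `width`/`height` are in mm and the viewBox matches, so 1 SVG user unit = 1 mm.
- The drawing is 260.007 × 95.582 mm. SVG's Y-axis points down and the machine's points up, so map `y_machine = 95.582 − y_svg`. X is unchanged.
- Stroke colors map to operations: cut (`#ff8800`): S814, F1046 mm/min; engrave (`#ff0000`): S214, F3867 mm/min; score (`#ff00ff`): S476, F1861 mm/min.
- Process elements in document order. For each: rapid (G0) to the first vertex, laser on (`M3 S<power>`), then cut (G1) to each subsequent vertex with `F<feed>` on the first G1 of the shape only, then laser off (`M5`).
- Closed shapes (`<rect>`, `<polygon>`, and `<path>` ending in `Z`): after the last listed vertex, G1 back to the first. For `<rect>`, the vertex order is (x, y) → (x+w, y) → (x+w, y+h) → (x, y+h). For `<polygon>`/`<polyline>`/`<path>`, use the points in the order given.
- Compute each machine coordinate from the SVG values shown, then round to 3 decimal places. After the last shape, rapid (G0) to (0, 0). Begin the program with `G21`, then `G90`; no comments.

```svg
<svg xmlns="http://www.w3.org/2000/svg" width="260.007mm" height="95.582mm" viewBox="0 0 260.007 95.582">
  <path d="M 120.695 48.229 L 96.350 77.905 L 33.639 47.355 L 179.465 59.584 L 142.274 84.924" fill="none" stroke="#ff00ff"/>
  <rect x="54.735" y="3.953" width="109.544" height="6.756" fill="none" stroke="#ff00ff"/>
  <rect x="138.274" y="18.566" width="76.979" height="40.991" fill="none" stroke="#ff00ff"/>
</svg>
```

G21
G90
G0 X120.695 Y47.353
M3 S476
G1 X96.350 Y17.677 F1861
G1 X33.639 Y48.227
G1 X179.465 Y35.998
G1 X142.274 Y10.658
M5
G0 X54.735 Y91.629
M3 S476
G1 X164.279 Y91.629 F1861
G1 X164.279 Y84.873
G1 X54.735 Y84.873
G1 X54.735 Y91.629
M5
G0 X138.274 Y77.016
M3 S476
G1 X215.253 Y77.016 F1861
G1 X215.253 Y36.025
G1 X138.274 Y36.025
G1 X138.274 Y77.016
M5
G0 X0.000 Y0.000

1 u = 1 mm; y_m = 95.582 − y.

[1] `<path>` open polyline, #ff00ff→score S476 F1861: (120.695,47.353) → (96.350,17.677) → (33.639,48.227) → (179.465,35.998) → (142.274,10.658)

[2] `<rect>` rectangle, #ff00ff→score S476 F1861: (54.735,91.629) → (164.279,91.629) → (164.279,84.873) → (54.735,84.873) → (54.735,91.629) (closed)

[3] `<rect>` rectangle, #ff00ff→score S476 F1861: (138.274,77.016) → (215.253,77.016) → (215.253,36.025) → (138.274,36.025) → (138.274,77.016) (closed)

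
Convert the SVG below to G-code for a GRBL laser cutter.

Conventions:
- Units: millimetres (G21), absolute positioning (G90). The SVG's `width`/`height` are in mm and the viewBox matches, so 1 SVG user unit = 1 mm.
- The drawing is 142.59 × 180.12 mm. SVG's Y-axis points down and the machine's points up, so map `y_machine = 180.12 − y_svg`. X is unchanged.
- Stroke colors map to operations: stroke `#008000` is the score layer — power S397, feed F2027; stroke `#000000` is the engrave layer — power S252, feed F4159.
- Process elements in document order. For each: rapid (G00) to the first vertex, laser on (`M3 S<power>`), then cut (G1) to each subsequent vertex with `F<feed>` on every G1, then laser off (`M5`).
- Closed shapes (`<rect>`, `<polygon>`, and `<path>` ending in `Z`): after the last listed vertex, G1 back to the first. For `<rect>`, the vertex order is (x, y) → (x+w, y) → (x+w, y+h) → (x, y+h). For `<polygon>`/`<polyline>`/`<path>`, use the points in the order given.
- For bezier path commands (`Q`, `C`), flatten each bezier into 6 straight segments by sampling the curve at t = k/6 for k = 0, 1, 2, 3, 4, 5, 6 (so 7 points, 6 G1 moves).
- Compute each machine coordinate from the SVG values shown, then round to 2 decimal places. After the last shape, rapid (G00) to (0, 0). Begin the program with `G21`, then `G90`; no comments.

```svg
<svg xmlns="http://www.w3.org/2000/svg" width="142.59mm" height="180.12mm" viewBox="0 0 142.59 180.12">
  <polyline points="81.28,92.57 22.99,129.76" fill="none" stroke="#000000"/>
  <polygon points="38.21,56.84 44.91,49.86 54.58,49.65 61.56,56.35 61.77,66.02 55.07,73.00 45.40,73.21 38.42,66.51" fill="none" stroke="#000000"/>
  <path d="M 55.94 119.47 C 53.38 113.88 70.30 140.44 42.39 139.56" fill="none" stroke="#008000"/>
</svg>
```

G21
G90
G00 X81.28 Y87.55
M3 S252
G1 X22.99 Y50.36 F4159
M5
G00 X38.21 Y123.28
M3 S252
G1 X44.91 Y130.26 F4159
G1 X54.58 Y130.47 F4159
G1 X61.56 Y123.77 F4159
G1 X61.77 Y114.10 F4159
G1 X55.07 Y107.12 F4159
G1 X45.40 Y106.91 F4159
G1 X38.42 Y113.61 F4159
G1 X38.21 Y123.28 F4159
M5
G00 X55.94 Y60.65
M3 S397
G1 X55.99 Y61.04 F2027
G1 X57.49 Y57.73 F2027
G1 X58.67 Y52.37 F2027
G1 X57.74 Y46.62 F2027
G1 X52.91 Y42.13 F2027
G1 X42.39 Y40.56 F2027
M5
G00 X0.00 Y0.00

Since the viewBox matches the mm dimensions, user units are millimetres directly. The only transform is the Y-flip y_m = 180.12 − y_svg.

Shape 1 is a line segment drawn with `<polyline>`. Its stroke #000000 means engrave at S252, F4159. After flipping Y the toolpath is (81.28,87.55) → (22.99,50.36).

Shape 2 is a regular polygon drawn with `<polygon>`. Its stroke #000000 means engrave at S252, F4159. After flipping Y the toolpath is (38.21,123.28) → (44.91,130.26) → (54.58,130.47) → (61.56,123.77) → (61.77,114.10) → (55.07,107.12) → (45.40,106.91) → (38.42,113.61) → (38.21,123.28), returning to the start.

Shape 3 is a cubic bezier drawn with `<path>`. Its stroke #008000 means score at S397, F2027. After flipping Y the toolpath is (55.94,60.65) → (55.99,61.04) → (57.49,57.73) → (58.67,52.37) → (57.74,46.62) → (52.91,42.13) → (42.39,40.56).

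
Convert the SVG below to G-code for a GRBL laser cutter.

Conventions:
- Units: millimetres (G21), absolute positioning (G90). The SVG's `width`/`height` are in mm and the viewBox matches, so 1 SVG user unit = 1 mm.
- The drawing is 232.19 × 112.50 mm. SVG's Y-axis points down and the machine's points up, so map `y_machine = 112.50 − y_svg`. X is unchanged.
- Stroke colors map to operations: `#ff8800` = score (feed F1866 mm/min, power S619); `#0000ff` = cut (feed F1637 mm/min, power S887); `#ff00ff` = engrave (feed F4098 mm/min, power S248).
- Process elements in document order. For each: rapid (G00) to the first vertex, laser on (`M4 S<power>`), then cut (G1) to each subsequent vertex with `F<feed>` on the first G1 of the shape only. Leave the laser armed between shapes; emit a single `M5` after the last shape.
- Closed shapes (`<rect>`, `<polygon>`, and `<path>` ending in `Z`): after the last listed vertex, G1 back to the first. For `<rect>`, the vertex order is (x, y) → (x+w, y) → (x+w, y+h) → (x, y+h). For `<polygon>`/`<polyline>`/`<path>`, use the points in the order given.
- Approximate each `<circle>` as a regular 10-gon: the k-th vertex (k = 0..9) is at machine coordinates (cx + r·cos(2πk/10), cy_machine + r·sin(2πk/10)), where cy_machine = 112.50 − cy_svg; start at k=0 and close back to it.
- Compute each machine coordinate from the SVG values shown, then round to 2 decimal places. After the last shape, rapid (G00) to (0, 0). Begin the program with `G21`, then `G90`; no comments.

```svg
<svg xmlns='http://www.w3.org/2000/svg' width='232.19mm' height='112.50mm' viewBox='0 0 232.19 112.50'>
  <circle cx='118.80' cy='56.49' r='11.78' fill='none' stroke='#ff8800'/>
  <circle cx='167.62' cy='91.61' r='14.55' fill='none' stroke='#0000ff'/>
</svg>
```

1 u = 1 mm; y_m = 112.50 − y.

[1] `<circle>` circle, #ff8800→score S619 F1866: (130.58,56.01) → (128.33,62.93) → (122.44,67.21) → (115.16,67.21) → (109.27,62.93) → (107.02,56.01) → (109.27,49.09) → (115.16,44.81) → (122.44,44.81) → (128.33,49.09) → (130.58,56.01) (closed)

[2] `<circle>` circle, #0000ff→cut S887 F1637: (182.17,20.89) → (179.39,29.44) → (172.12,34.73) → (163.12,34.73) → (155.85,29.44) → (153.07,20.89) → (155.85,12.34) → (163.12,7.05) → (172.12,7.05) → (179.39,12.34) → (182.17,20.89) (closed)

G21
G90
G00 X130.58 Y56.01
M4 S619
G1 X128.33 Y62.93 F1866
G1 X122.44 Y67.21
G1 X115.16 Y67.21
G1 X109.27 Y62.93
G1 X107.02 Y56.01
G1 X109.27 Y49.09
G1 X115.16 Y44.81
G1 X122.44 Y44.81
G1 X128.33 Y49.09
G1 X130.58 Y56.01
G00 X182.17 Y20.89
M4 S887
G1 X179.39 Y29.44 F1637
G1 X172.12 Y34.73
G1 X163.12 Y34.73
G1 X155.85 Y29.44
G1 X153.07 Y20.89
G1 X155.85 Y12.34
G1 X163.12 Y7.05
G1 X172.12 Y7.05
G1 X179.39 Y12.34
G1 X182.17 Y20.89
M5
G00 X0.00 Y0.00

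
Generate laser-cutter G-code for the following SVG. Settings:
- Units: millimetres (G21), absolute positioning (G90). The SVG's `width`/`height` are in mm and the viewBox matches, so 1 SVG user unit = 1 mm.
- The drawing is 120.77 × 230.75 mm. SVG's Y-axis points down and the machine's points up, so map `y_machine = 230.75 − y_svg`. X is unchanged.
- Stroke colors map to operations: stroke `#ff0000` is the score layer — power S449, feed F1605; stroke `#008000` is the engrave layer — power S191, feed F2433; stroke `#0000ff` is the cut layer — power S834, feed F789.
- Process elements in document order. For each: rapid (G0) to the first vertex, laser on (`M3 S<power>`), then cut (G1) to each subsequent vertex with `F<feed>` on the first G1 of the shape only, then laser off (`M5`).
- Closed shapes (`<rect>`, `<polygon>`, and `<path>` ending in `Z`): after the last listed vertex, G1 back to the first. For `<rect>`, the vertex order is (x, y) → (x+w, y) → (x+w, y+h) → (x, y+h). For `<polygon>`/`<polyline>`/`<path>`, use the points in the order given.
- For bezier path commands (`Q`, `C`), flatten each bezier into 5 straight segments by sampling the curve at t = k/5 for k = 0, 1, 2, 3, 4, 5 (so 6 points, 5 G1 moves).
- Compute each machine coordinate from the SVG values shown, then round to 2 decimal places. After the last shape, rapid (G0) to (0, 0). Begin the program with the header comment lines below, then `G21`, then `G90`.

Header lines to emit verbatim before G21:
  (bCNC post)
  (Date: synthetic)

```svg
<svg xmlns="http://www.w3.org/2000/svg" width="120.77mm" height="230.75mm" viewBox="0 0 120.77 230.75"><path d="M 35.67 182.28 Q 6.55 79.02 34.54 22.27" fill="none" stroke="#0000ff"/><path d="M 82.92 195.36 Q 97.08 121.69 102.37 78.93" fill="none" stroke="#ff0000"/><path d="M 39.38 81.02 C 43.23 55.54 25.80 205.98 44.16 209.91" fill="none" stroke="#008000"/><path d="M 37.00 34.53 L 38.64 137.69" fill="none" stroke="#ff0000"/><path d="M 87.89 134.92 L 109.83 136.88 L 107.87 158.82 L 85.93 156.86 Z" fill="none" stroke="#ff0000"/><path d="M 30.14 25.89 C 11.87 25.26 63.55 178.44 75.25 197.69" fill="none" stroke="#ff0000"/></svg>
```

(bCNC post)
(Date: synthetic)
G21
G90
G0 X35.67 Y48.47
M3 S834
G1 X26.31 Y87.91 F789
G1 X21.51 Y123.64
G1 X21.29 Y155.64
G1 X25.63 Y183.92
G1 X34.54 Y208.48
M5
G0 X82.92 Y35.39
M3 S449
G1 X88.23 Y63.62 F1605
G1 X92.83 Y89.38
G1 X96.72 Y112.67
G1 X99.90 Y133.48
G1 X102.37 Y151.82
M5
G0 X39.38 Y149.73
M3 S191
G1 X39.59 Y146.49 F2433
G1 X37.44 Y116.50
G1 X35.65 Y75.25
G1 X36.98 Y38.20
G1 X44.16 Y20.84
M5
G0 X37.00 Y196.22
M3 S449
G1 X38.64 Y93.06 F1605
M5
G0 X87.89 Y95.83
M3 S449
G1 X109.83 Y93.87 F1605
G1 X107.87 Y71.93
G1 X85.93 Y73.89
G1 X87.89 Y95.83
M5
G0 X30.14 Y204.86
M3 S449
G1 X26.69 Y189.08 F1605
G1 X34.76 Y150.20
G1 X49.06 Y102.03
G1 X64.31 Y58.38
G1 X75.25 Y33.06
M5
G0 X0.00 Y0.00

Since the viewBox matches the mm dimensions, user units are millimetres directly. The only transform is the Y-flip y_m = 230.75 − y_svg.

Shape 1 is a quadratic bezier drawn with `<path>`. Its stroke #0000ff means cut at S834, F789. After flipping Y the toolpath is (35.67,48.47) → (26.31,87.91) → (21.51,123.64) → (21.29,155.64) → (25.63,183.92) → (34.54,208.48).

Shape 2 is a quadratic bezier drawn with `<path>`. Its stroke #ff0000 means score at S449, F1605. After flipping Y the toolpath is (82.92,35.39) → (88.23,63.62) → (92.83,89.38) → (96.72,112.67) → (99.90,133.48) → (102.37,151.82).

Shape 3 is a cubic bezier drawn with `<path>`. Its stroke #008000 means engrave at S191, F2433. After flipping Y the toolpath is (39.38,149.73) → (39.59,146.49) → (37.44,116.50) → (35.65,75.25) → (36.98,38.20) → (44.16,20.84).

Shape 4 is a line segment drawn with `<path>`. Its stroke #ff0000 means score at S449, F1605. After flipping Y the toolpath is (37.00,196.22) → (38.64,93.06).

Shape 5 is a regular polygon drawn with `<path>`. Its stroke #ff0000 means score at S449, F1605. After flipping Y the toolpath is (87.89,95.83) → (109.83,93.87) → (107.87,71.93) → (85.93,73.89) → (87.89,95.83), returning to the start.

Shape 6 is a cubic bezier drawn with `<path>`. Its stroke #ff0000 means score at S449, F1605. After flipping Y the toolpath is (30.14,204.86) → (26.69,189.08) → (34.76,150.20) → (49.06,102.03) → (64.31,58.38) → (75.25,33.06).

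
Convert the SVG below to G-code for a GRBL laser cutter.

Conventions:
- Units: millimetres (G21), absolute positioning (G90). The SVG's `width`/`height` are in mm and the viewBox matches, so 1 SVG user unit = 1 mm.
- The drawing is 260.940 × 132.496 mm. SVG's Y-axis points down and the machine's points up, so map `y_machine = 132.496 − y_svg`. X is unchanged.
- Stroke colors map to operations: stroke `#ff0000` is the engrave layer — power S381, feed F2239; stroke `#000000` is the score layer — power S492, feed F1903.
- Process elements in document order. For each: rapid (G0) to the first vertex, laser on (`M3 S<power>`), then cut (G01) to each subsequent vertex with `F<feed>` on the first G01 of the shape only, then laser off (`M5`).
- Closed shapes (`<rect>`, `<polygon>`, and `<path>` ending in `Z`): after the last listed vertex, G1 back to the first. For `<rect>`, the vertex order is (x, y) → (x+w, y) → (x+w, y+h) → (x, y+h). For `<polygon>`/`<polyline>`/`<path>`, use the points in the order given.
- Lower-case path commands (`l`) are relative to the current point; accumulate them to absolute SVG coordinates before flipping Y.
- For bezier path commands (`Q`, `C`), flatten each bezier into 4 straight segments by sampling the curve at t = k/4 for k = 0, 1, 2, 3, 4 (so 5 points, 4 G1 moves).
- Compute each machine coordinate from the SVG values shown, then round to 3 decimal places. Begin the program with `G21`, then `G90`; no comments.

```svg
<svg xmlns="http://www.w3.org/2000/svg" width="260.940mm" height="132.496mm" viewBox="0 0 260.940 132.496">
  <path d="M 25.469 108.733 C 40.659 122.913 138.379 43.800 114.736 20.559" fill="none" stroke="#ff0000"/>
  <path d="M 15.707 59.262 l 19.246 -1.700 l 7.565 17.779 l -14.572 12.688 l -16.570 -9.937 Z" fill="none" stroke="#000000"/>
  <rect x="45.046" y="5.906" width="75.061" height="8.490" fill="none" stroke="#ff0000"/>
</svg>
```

viewBox `0 0 260.940 132.496` with mm width/height → 1 unit = 1 mm. Flip: y_m = 132.496 − y_svg.

**Shape 1** — `<path>` cubic bezier, stroke `#ff0000` → engrave (S381, F2239). Control points (SVG): P0=(25.469,108.733), P1=(40.659,122.913), P2=(138.379,43.800), P3=(114.736,20.559); sampled at t=k/4. Machine vertices: (25.469,23.763) → (49.150,28.290) → (84.665,53.817) → (112.899,86.361) → (114.736,111.937). Open path.

**Shape 2** — `<path>` regular polygon, stroke `#000000` → score (S492, F1903). Machine vertices: (15.707,73.234) → (34.953,74.934) → (42.518,57.155) → (27.946,44.467) → (11.376,54.404) → (15.707,73.234). Closed: final G1 returns to the first vertex.

**Shape 3** — `<rect>` rectangle, stroke `#ff0000` → engrave (S381, F2239). Machine vertices: (45.046,126.590) → (120.107,126.590) → (120.107,118.100) → (45.046,118.100) → (45.046,126.590). Closed: final G1 returns to the first vertex.

G21
G90
G0 X25.469 Y23.763
M3 S381
G01 X49.150 Y28.290 F2239
G01 X84.665 Y53.817
G01 X112.899 Y86.361
G01 X114.736 Y111.937
M5
G0 X15.707 Y73.234
M3 S492
G01 X34.953 Y74.934 F1903
G01 X42.518 Y57.155
G01 X27.946 Y44.467
G01 X11.376 Y54.404
G01 X15.707 Y73.234
M5
G0 X45.046 Y126.590
M3 S381
G01 X120.107 Y126.590 F2239
G01 X120.107 Y118.100
G01 X45.046 Y118.100
G01 X45.046 Y126.590
M5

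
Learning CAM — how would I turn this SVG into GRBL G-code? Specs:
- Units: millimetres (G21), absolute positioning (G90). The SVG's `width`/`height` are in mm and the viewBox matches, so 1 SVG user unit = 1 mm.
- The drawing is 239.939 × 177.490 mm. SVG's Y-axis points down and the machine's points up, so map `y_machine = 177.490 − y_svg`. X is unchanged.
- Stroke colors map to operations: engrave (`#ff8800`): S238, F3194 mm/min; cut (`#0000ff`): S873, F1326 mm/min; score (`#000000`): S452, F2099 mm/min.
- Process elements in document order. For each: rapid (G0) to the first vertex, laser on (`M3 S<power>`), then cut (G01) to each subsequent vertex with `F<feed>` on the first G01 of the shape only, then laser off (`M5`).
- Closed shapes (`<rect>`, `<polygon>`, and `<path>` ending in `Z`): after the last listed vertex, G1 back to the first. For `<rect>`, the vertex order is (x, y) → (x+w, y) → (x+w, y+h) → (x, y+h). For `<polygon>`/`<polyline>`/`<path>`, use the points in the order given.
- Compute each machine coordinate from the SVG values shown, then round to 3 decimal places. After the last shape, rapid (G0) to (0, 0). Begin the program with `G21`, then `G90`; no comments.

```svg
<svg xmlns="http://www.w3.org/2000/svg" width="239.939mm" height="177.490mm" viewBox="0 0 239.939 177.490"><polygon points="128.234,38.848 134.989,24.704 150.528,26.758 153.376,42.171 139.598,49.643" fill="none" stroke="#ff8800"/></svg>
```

1 u = 1 mm; y_m = 177.490 − y.

[1] `<polygon>` regular polygon, #ff8800→engrave S238 F3194: (128.234,138.642) → (134.989,152.786) → (150.528,150.732) → (153.376,135.319) → (139.598,127.847) → (128.234,138.642) (closed)

G21
G90
G0 X128.234 Y138.642
M3 S238
G01 X134.989 Y152.786 F3194
G01 X150.528 Y150.732
G01 X153.376 Y135.319
G01 X139.598 Y127.847
G01 X128.234 Y138.642
M5
G0 X0.000 Y0.000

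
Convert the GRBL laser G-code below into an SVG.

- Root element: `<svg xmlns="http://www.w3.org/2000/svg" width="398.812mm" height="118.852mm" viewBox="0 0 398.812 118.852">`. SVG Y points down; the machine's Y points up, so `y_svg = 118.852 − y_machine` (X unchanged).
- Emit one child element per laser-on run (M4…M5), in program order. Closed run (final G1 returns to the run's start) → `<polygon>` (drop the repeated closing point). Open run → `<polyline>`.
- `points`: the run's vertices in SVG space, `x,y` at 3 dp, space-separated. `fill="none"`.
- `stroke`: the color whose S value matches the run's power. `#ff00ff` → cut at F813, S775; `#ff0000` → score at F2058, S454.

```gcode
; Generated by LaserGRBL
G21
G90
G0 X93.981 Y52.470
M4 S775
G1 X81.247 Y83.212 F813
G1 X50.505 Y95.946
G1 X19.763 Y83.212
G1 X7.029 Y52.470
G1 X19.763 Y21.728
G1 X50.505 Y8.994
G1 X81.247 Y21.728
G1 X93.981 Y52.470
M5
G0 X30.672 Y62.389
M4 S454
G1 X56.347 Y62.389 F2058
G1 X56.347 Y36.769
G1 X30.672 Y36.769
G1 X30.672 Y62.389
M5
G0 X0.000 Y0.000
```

Machine Y-up, SVG Y-down with viewBox height 118.852, so y_svg = 118.852 − y_machine; X carries over.

Run 1: S775 ⇒ cut layer `#ff00ff`. The run returns to its start, so emit a `<polygon>` with points (Y-flipped): 93.981,66.382 81.247,35.640 50.505,22.906 19.763,35.640 7.029,66.382 19.763,97.124 50.505,109.858 81.247,97.124.

Run 2: S454 ⇒ score layer `#ff0000`. The run returns to its start, so emit a `<polygon>` with points (Y-flipped): 30.672,56.463 56.347,56.463 56.347,82.083 30.672,82.083.

<svg xmlns="http://www.w3.org/2000/svg" width="398.812mm" height="118.852mm" viewBox="0 0 398.812 118.852">
  <polygon points="93.981,66.382 81.247,35.640 50.505,22.906 19.763,35.640 7.029,66.382 19.763,97.124 50.505,109.858 81.247,97.124" fill="none" stroke="#ff00ff"/>
  <polygon points="30.672,56.463 56.347,56.463 56.347,82.083 30.672,82.083" fill="none" stroke="#ff0000"/>
</svg>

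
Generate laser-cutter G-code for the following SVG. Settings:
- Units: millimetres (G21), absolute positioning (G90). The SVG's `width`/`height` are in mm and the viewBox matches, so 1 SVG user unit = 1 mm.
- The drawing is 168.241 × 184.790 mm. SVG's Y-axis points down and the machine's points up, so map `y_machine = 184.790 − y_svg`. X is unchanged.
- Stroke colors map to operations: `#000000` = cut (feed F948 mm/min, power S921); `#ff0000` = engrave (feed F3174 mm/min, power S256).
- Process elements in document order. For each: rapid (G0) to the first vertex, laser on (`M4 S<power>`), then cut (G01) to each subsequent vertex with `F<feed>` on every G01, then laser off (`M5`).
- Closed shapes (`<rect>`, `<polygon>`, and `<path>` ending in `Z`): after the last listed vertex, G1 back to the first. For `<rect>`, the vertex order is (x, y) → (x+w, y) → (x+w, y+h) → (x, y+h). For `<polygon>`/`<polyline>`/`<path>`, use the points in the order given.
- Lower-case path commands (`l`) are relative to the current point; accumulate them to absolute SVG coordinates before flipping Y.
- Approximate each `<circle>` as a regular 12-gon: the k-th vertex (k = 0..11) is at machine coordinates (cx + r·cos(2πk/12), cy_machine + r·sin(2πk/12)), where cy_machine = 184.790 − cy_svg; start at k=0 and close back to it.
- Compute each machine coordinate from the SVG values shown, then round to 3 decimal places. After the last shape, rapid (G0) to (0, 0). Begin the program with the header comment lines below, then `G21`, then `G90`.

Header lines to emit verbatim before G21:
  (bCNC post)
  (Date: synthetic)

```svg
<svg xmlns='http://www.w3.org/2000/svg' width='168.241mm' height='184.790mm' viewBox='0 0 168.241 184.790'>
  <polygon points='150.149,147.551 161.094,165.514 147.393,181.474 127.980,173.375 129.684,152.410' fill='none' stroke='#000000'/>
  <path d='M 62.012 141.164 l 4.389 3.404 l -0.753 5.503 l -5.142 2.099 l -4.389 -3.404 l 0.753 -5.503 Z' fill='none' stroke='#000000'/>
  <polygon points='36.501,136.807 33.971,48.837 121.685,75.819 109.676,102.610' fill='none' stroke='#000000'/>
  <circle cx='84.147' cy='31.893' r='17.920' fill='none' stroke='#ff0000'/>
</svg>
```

(bCNC post)
(Date: synthetic)
G21
G90
G0 X150.149 Y37.239
M4 S921
G01 X161.094 Y19.276 F948
G01 X147.393 Y3.316 F948
G01 X127.980 Y11.415 F948
G01 X129.684 Y32.380 F948
G01 X150.149 Y37.239 F948
M5
G0 X62.012 Y43.626
M4 S921
G01 X66.401 Y40.222 F948
G01 X65.648 Y34.719 F948
G01 X60.506 Y32.620 F948
G01 X56.117 Y36.024 F948
G01 X56.870 Y41.527 F948
G01 X62.012 Y43.626 F948
M5
G0 X36.501 Y47.983
M4 S921
G01 X33.971 Y135.953 F948
G01 X121.685 Y108.971 F948
G01 X109.676 Y82.180 F948
G01 X36.501 Y47.983 F948
M5
G0 X102.067 Y152.897
M4 S256
G01 X99.666 Y161.857 F3174
G01 X93.107 Y168.416 F3174
G01 X84.147 Y170.817 F3174
G01 X75.187 Y168.416 F3174
G01 X68.628 Y161.857 F3174
G01 X66.227 Y152.897 F3174
G01 X68.628 Y143.937 F3174
G01 X75.187 Y137.378 F3174
G01 X84.147 Y134.977 F3174
G01 X93.107 Y137.378 F3174
G01 X99.666 Y143.937 F3174
G01 X102.067 Y152.897 F3174
M5
G0 X0.000 Y0.000

1 u = 1 mm; y_m = 184.790 − y.

[1] `<polygon>` regular polygon, #000000→cut S921 F948: (150.149,37.239) → (161.094,19.276) → (147.393,3.316) → (127.980,11.415) → (129.684,32.380) → (150.149,37.239) (closed)

[2] `<path>` regular polygon, #000000→cut S921 F948: (62.012,43.626) → (66.401,40.222) → (65.648,34.719) → (60.506,32.620) → (56.117,36.024) → (56.870,41.527) → (62.012,43.626) (closed)

[3] `<polygon>` closed polygon, #000000→cut S921 F948: (36.501,47.983) → (33.971,135.953) → (121.685,108.971) → (109.676,82.180) → (36.501,47.983) (closed)

[4] `<circle>` circle, #ff0000→engrave S256 F3174: (102.067,152.897) → (99.666,161.857) → (93.107,168.416) → (84.147,170.817) → (75.187,168.416) → (68.628,161.857) → (66.227,152.897) → (68.628,143.937) → (75.187,137.378) → (84.147,134.977) → (93.107,137.378) → (99.666,143.937) → (102.067,152.897) (closed)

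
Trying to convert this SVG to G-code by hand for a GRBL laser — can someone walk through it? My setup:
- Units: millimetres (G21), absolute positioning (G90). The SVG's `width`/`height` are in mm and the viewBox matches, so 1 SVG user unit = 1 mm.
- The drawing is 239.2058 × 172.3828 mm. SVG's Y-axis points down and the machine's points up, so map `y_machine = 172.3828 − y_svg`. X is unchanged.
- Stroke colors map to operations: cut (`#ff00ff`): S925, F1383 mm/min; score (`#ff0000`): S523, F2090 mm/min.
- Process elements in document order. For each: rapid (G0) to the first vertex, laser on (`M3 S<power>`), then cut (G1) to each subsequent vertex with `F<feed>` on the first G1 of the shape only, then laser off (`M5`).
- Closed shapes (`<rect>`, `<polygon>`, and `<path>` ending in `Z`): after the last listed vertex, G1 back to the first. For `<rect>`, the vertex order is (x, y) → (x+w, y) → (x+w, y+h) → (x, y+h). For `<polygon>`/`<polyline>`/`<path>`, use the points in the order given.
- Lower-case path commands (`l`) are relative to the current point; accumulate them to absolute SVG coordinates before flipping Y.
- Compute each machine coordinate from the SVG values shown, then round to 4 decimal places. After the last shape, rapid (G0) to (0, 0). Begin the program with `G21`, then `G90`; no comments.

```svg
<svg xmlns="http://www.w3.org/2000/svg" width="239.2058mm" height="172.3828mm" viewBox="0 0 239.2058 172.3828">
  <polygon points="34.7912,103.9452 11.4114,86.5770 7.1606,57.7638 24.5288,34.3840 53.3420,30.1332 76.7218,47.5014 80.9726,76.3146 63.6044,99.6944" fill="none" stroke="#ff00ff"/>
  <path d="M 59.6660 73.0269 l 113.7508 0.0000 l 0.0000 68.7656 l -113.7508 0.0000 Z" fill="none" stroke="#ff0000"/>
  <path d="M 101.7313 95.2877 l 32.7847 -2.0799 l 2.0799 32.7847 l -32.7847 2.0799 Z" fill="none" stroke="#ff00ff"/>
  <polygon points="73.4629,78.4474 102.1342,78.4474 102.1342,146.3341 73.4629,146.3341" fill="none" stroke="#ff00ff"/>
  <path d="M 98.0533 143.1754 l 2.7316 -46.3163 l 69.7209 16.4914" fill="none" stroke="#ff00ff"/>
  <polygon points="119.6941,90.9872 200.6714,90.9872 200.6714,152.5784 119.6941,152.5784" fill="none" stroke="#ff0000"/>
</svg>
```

G21
G90
G0 X34.7912 Y68.4376
M3 S925
G1 X11.4114 Y85.8058 F1383
G1 X7.1606 Y114.6190
G1 X24.5288 Y137.9988
G1 X53.3420 Y142.2496
G1 X76.7218 Y124.8814
G1 X80.9726 Y96.0682
G1 X63.6044 Y72.6884
G1 X34.7912 Y68.4376
M5
G0 X59.6660 Y99.3559
M3 S523
G1 X173.4168 Y99.3559 F2090
G1 X173.4168 Y30.5903
G1 X59.6660 Y30.5903
G1 X59.6660 Y99.3559
M5
G0 X101.7313 Y77.0951
M3 S925
G1 X134.5160 Y79.1750 F1383
G1 X136.5959 Y46.3903
G1 X103.8112 Y44.3104
G1 X101.7313 Y77.0951
M5
G0 X73.4629 Y93.9354
M3 S925
G1 X102.1342 Y93.9354 F1383
G1 X102.1342 Y26.0487
G1 X73.4629 Y26.0487
G1 X73.4629 Y93.9354
M5
G0 X98.0533 Y29.2074
M3 S925
G1 X100.7849 Y75.5237 F1383
G1 X170.5058 Y59.0323
M5
G0 X119.6941 Y81.3956
M3 S523
G1 X200.6714 Y81.3956 F2090
G1 X200.6714 Y19.8044
G1 X119.6941 Y19.8044
G1 X119.6941 Y81.3956
M5
G0 X0.0000 Y0.0000

1 u = 1 mm; y_m = 172.3828 − y.

[1] `<polygon>` regular polygon, #ff00ff→cut S925 F1383: (34.7912,68.4376) → (11.4114,85.8058) → (7.1606,114.6190) → (24.5288,137.9988) → (53.3420,142.2496) → (76.7218,124.8814) → (80.9726,96.0682) → (63.6044,72.6884) → (34.7912,68.4376) (closed)

[2] `<path>` rectangle, #ff0000→score S523 F2090: (59.6660,99.3559) → (173.4168,99.3559) → (173.4168,30.5903) → (59.6660,30.5903) → (59.6660,99.3559) (closed)

[3] `<path>` regular polygon, #ff00ff→cut S925 F1383: (101.7313,77.0951) → (134.5160,79.1750) → (136.5959,46.3903) → (103.8112,44.3104) → (101.7313,77.0951) (closed)

[4] `<polygon>` rectangle, #ff00ff→cut S925 F1383: (73.4629,93.9354) → (102.1342,93.9354) → (102.1342,26.0487) → (73.4629,26.0487) → (73.4629,93.9354) (closed)

[5] `<path>` open polyline, #ff00ff→cut S925 F1383: (98.0533,29.2074) → (100.7849,75.5237) → (170.5058,59.0323)

[6] `<polygon>` rectangle, #ff0000→score S523 F2090: (119.6941,81.3956) → (200.6714,81.3956) → (200.6714,19.8044) → (119.6941,19.8044) → (119.6941,81.3956) (closed)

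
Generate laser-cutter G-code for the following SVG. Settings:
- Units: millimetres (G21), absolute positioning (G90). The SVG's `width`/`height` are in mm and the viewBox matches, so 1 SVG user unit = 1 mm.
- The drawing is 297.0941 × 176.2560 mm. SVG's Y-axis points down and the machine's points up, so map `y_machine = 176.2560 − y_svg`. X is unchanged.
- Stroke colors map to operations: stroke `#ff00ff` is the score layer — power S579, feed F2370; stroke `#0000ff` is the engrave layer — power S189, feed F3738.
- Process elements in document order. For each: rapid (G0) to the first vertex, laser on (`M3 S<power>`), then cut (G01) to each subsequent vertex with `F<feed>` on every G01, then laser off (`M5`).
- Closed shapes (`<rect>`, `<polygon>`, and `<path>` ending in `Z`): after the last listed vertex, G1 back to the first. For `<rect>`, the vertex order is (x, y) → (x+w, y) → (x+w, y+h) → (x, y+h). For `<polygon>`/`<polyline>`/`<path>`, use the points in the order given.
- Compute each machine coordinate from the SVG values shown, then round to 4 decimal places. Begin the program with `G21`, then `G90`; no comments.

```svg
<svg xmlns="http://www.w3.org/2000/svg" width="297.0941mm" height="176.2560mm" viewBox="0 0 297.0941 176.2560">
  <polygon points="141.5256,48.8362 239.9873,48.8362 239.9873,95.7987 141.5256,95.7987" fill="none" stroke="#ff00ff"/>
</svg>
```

G21
G90
G0 X141.5256 Y127.4198
M3 S579
G01 X239.9873 Y127.4198 F2370
G01 X239.9873 Y80.4573 F2370
G01 X141.5256 Y80.4573 F2370
G01 X141.5256 Y127.4198 F2370
M5

viewBox `0 0 297.0941 176.2560` with mm width/height → 1 unit = 1 mm. Flip: y_m = 176.2560 − y_svg.

**Shape 1** — `<polygon>` rectangle, stroke `#ff00ff` → score (S579, F2370). Machine vertices: (141.5256,127.4198) → (239.9873,127.4198) → (239.9873,80.4573) → (141.5256,80.4573) → (141.5256,127.4198). Closed: final G1 returns to the first vertex.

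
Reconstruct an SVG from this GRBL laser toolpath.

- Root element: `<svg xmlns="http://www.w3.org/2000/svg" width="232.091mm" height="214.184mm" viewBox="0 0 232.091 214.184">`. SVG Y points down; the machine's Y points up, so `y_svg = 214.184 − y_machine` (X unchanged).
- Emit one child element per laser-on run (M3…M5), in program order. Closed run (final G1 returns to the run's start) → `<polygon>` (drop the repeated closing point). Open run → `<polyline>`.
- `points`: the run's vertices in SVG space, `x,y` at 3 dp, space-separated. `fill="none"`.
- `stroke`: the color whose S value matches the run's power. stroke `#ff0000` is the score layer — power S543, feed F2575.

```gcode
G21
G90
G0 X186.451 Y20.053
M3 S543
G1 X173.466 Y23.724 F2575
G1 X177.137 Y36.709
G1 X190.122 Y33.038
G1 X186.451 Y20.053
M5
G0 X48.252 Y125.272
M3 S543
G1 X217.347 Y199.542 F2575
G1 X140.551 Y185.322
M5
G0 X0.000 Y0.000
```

Each laser-on run becomes one SVG element. Flip Y back into SVG space with y_svg = 214.184 − y_machine. Every run uses S543, so all elements get stroke `#ff0000` (score).

Run 1: The run returns to its start, so emit a `<polygon>` with points (Y-flipped): 186.451,194.131 173.466,190.460 177.137,177.475 190.122,181.146.

Run 2: The run is open, so emit a `<polyline>` with points (Y-flipped): 48.252,88.912 217.347,14.642 140.551,28.862.

<svg xmlns="http://www.w3.org/2000/svg" width="232.091mm" height="214.184mm" viewBox="0 0 232.091 214.184">
  <polygon points="186.451,194.131 173.466,190.460 177.137,177.475 190.122,181.146" fill="none" stroke="#ff0000"/>
  <polyline points="48.252,88.912 217.347,14.642 140.551,28.862" fill="none" stroke="#ff0000"/>
</svg>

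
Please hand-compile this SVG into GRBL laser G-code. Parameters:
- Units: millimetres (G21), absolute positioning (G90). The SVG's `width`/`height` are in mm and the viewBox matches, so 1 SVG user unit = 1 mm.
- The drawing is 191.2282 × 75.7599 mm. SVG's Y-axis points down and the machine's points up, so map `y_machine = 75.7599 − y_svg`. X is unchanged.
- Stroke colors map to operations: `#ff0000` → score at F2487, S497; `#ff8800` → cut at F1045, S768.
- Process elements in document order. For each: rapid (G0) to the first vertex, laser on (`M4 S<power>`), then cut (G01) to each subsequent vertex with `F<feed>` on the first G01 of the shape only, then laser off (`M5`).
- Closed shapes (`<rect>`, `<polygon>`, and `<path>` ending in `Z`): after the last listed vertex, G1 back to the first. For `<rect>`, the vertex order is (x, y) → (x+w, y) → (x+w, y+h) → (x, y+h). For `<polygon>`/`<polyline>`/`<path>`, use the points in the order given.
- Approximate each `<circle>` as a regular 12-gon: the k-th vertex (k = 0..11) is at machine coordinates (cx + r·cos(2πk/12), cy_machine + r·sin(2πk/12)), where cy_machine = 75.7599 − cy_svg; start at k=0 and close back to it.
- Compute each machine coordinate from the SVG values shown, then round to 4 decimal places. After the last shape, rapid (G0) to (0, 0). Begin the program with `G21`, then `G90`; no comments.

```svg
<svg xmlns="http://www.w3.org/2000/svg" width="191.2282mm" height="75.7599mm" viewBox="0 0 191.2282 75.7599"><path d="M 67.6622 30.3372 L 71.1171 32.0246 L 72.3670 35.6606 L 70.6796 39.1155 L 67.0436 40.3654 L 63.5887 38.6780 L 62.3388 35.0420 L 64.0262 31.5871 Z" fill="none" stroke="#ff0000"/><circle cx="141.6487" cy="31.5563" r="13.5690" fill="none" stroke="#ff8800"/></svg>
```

1 u = 1 mm; y_m = 75.7599 − y.

[1] `<path>` regular polygon, #ff0000→score S497 F2487: (67.6622,45.4227) → (71.1171,43.7353) → (72.3670,40.0993) → (70.6796,36.6444) → (67.0436,35.3945) → (63.5887,37.0819) → (62.3388,40.7179) → (64.0262,44.1728) → (67.6622,45.4227) (closed)

[2] `<circle>` circle, #ff8800→cut S768 F1045: (155.2177,44.2036) → (153.3998,50.9881) → (148.4332,55.9547) → (141.6487,57.7726) → (134.8642,55.9547) → (129.8976,50.9881) → (128.0797,44.2036) → (129.8976,37.4191) → (134.8642,32.4525) → (141.6487,30.6346) → (148.4332,32.4525) → (153.3998,37.4191) → (155.2177,44.2036) (closed)

G21
G90
G0 X67.6622 Y45.4227
M4 S497
G01 X71.1171 Y43.7353 F2487
G01 X72.3670 Y40.0993
G01 X70.6796 Y36.6444
G01 X67.0436 Y35.3945
G01 X63.5887 Y37.0819
G01 X62.3388 Y40.7179
G01 X64.0262 Y44.1728
G01 X67.6622 Y45.4227
M5
G0 X155.2177 Y44.2036
M4 S768
G01 X153.3998 Y50.9881 F1045
G01 X148.4332 Y55.9547
G01 X141.6487 Y57.7726
G01 X134.8642 Y55.9547
G01 X129.8976 Y50.9881
G01 X128.0797 Y44.2036
G01 X129.8976 Y37.4191
G01 X134.8642 Y32.4525
G01 X141.6487 Y30.6346
G01 X148.4332 Y32.4525
G01 X153.3998 Y37.4191
G01 X155.2177 Y44.2036
M5
G0 X0.0000 Y0.0000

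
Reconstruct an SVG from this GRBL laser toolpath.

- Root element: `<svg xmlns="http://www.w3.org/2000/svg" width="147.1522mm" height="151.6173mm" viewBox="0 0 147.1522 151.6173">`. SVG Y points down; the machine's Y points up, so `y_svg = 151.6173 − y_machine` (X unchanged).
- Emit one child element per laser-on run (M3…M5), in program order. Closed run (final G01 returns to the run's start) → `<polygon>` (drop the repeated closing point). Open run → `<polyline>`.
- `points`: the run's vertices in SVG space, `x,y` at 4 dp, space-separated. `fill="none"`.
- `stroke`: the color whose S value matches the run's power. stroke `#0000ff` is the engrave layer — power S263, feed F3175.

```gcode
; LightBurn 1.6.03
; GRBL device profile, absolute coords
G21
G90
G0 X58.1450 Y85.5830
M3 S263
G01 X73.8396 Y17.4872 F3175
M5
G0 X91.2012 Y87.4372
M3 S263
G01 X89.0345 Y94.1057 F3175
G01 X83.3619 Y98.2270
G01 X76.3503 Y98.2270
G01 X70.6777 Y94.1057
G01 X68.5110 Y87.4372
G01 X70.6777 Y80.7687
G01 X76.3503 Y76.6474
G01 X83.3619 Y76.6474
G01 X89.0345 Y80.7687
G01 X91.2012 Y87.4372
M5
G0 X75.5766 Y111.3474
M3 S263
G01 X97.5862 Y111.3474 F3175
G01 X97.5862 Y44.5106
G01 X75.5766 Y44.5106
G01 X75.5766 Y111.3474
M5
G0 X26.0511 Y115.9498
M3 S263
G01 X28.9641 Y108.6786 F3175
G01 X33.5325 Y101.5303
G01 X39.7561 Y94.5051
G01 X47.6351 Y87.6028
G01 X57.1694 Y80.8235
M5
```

<svg xmlns="http://www.w3.org/2000/svg" width="147.1522mm" height="151.6173mm" viewBox="0 0 147.1522 151.6173">
  <polyline points="58.1450,66.0343 73.8396,134.1301" fill="none" stroke="#0000ff"/>
  <polygon points="91.2012,64.1801 89.0345,57.5116 83.3619,53.3903 76.3503,53.3903 70.6777,57.5116 68.5110,64.1801 70.6777,70.8486 76.3503,74.9699 83.3619,74.9699 89.0345,70.8486" fill="none" stroke="#0000ff"/>
  <polygon points="75.5766,40.2699 97.5862,40.2699 97.5862,107.1067 75.5766,107.1067" fill="none" stroke="#0000ff"/>
  <polyline points="26.0511,35.6675 28.9641,42.9387 33.5325,50.0870 39.7561,57.1122 47.6351,64.0145 57.1694,70.7938" fill="none" stroke="#0000ff"/>
</svg>

y_svg = 151.6173 − y_m. Every run uses S263, so all elements get stroke `#0000ff` (engrave).

[1] open run; points: 58.1450,66.0343 73.8396,134.1301

[2] closed run; points: 91.2012,64.1801 89.0345,57.5116 83.3619,53.3903 76.3503,53.3903 70.6777,57.5116 68.5110,64.1801 70.6777,70.8486 76.3503,74.9699 83.3619,74.9699 89.0345,70.8486

[3] closed run; points: 75.5766,40.2699 97.5862,40.2699 97.5862,107.1067 75.5766,107.1067

[4] open run; points: 26.0511,35.6675 28.9641,42.9387 33.5325,50.0870 39.7561,57.1122 47.6351,64.0145 57.1694,70.7938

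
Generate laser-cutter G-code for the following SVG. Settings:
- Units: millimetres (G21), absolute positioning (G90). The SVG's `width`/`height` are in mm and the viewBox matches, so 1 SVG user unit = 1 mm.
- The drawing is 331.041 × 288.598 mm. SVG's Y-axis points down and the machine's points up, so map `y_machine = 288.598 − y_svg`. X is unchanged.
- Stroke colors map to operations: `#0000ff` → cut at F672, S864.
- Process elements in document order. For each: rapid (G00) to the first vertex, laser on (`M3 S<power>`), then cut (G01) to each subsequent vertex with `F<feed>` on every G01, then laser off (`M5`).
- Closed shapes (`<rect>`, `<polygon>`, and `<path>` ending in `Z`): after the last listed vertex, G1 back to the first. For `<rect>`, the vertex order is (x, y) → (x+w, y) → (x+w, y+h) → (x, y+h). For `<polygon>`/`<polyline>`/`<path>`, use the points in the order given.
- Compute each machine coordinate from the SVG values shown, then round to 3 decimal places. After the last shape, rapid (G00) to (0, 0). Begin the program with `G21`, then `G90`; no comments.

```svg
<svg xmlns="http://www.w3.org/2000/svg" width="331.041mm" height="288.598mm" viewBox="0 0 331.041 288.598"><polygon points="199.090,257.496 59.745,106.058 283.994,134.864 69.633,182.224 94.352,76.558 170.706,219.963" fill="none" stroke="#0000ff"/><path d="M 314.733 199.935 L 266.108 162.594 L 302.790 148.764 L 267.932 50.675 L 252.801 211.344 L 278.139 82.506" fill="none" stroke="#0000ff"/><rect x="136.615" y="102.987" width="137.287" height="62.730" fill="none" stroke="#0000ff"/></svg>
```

G21
G90
G00 X199.090 Y31.102
M3 S864
G01 X59.745 Y182.540 F672
G01 X283.994 Y153.734 F672
G01 X69.633 Y106.374 F672
G01 X94.352 Y212.040 F672
G01 X170.706 Y68.635 F672
G01 X199.090 Y31.102 F672
M5
G00 X314.733 Y88.663
M3 S864
G01 X266.108 Y126.004 F672
G01 X302.790 Y139.834 F672
G01 X267.932 Y237.923 F672
G01 X252.801 Y77.254 F672
G01 X278.139 Y206.092 F672
M5
G00 X136.615 Y185.611
M3 S864
G01 X273.902 Y185.611 F672
G01 X273.902 Y122.881 F672
G01 X136.615 Y122.881 F672
G01 X136.615 Y185.611 F672
M5
G00 X0.000 Y0.000

1 u = 1 mm; y_m = 288.598 − y.

[1] `<polygon>` closed polygon, #0000ff→cut S864 F672: (199.090,31.102) → (59.745,182.540) → (283.994,153.734) → (69.633,106.374) → (94.352,212.040) → (170.706,68.635) → (199.090,31.102) (closed)

[2] `<path>` open polyline, #0000ff→cut S864 F672: (314.733,88.663) → (266.108,126.004) → (302.790,139.834) → (267.932,237.923) → (252.801,77.254) → (278.139,206.092)

[3] `<rect>` rectangle, #0000ff→cut S864 F672: (136.615,185.611) → (273.902,185.611) → (273.902,122.881) → (136.615,122.881) → (136.615,185.611) (closed)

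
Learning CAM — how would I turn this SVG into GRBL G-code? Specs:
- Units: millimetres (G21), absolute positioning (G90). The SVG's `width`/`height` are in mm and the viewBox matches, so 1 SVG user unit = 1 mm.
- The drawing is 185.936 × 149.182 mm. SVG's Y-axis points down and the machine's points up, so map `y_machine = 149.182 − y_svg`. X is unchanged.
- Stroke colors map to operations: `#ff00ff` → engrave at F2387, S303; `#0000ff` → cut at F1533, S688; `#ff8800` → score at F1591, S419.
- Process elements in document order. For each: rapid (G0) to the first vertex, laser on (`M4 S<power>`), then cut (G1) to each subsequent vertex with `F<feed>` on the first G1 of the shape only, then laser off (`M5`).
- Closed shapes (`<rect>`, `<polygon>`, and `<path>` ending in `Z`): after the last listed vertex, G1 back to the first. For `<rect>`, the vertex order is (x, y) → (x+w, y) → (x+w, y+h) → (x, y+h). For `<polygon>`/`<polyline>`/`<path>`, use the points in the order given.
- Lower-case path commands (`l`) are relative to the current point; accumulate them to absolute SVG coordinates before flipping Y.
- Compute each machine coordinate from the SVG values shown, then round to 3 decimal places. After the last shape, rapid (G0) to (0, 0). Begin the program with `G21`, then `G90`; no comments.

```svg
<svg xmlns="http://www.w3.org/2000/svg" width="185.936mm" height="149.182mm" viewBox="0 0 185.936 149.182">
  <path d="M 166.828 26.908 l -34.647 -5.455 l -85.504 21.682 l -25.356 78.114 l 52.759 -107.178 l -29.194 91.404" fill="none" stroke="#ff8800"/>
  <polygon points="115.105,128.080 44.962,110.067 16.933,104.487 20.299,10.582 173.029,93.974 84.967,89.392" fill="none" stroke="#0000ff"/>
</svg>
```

G21
G90
G0 X166.828 Y122.274
M4 S419
G1 X132.181 Y127.729 F1591
G1 X46.677 Y106.047
G1 X21.321 Y27.933
G1 X74.080 Y135.111
G1 X44.886 Y43.707
M5
G0 X115.105 Y21.102
M4 S688
G1 X44.962 Y39.115 F1533
G1 X16.933 Y44.695
G1 X20.299 Y138.600
G1 X173.029 Y55.208
G1 X84.967 Y59.790
G1 X115.105 Y21.102
M5
G0 X0.000 Y0.000

viewBox `0 0 185.936 149.182` with mm width/height → 1 unit = 1 mm. Flip: y_m = 149.182 − y_svg.

**Shape 1** — `<path>` open polyline, stroke `#ff8800` → score (S419, F1591). Machine vertices: (166.828,122.274) → (132.181,127.729) → (46.677,106.047) → (21.321,27.933) → (74.080,135.111) → (44.886,43.707). Open path.

**Shape 2** — `<polygon>` closed polygon, stroke `#0000ff` → cut (S688, F1533). Machine vertices: (115.105,21.102) → (44.962,39.115) → (16.933,44.695) → (20.299,138.600) → (173.029,55.208) → (84.967,59.790) → (115.105,21.102). Closed: final G1 returns to the first vertex.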